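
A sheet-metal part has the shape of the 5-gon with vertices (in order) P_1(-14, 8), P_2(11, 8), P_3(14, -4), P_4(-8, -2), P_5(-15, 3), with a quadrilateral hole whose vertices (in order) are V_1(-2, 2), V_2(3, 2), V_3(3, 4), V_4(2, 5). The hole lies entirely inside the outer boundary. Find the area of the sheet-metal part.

Outer boundary:
Apply the shoelace formula: 2A = Σ (x_i·y_{i+1} − x_{i+1}·y_i), indices taken mod 5.
Σ = (-200) + (-156) + (-60) + (-54) + (-78) = -548
Area = |Σ|/2 = 274.
Hole:
Apply the surveyor's formula: 2A = Σ (x_i·y_{i+1} − x_{i+1}·y_i), indices taken mod 4.
V_1→V_2: (-2)(2) − (3)(2) = -10
V_2→V_3: (3)(4) − (3)(2) = 6
V_3→V_4: (3)(5) − (2)(4) = 7
V_4→V_1: (2)(2) − (-2)(5) = 14
Σ = 17
Area = |Σ|/2 = 8.5.
Net area = 274 − 8.5 = 265.5.

265.5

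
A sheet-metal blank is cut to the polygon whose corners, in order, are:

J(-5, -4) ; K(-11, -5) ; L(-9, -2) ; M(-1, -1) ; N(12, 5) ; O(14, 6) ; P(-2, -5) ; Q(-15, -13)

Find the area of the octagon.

69

Apply the shoelace (surveyor's) formula: 2A = Σ (x_i·y_{i+1} − x_{i+1}·y_i), indices taken mod 8.
J→K: (-5)(-5) − (-11)(-4) = -19
K→L: (-11)(-2) − (-9)(-5) = -23
L→M: (-9)(-1) − (-1)(-2) = 7
M→N: (-1)(5) − (12)(-1) = 7
N→O: (12)(6) − (14)(5) = 2
O→P: (14)(-5) − (-2)(6) = -58
P→Q: (-2)(-13) − (-15)(-5) = -49
Q→J: (-15)(-4) − (-5)(-13) = -5
Σ = -138
Area = |Σ|/2 = 69.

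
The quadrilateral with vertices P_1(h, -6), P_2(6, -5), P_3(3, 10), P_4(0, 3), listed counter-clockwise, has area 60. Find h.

0

The doubled signed area Σ (x_i y_{i+1} − x_{i+1} y_i) is linear in h.
With h=0 it equals 120; the coefficient of h is -8 (from the two edges through P_1).
So -8·h + 120 = 2·60 = 120 ⇒ h = 0.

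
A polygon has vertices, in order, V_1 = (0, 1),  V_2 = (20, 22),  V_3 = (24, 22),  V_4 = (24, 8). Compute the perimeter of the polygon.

|V_1V_2| = √((20)² + (21)²) = √841 = 29
|V_2V_3| = √((4)² + (0)²) = √16 = 4
|V_3V_4| = √((0)² + (-14)²) = √196 = 14
|V_4V_1| = √((-24)² + (-7)²) = √625 = 25
Perimeter = 29 + 4 + 14 + 25 = 72.

72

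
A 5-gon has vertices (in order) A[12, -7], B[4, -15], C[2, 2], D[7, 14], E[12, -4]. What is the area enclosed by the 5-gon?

Σ = (-152) + (38) + (14) + (-196) + (-36) = -332
Area = |Σ|/2 = 166.

166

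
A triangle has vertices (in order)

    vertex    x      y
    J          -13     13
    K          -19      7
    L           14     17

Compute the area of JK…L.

69

Apply the shoelace (surveyor's) formula: 2A = Σ (x_i·y_{i+1} − x_{i+1}·y_i), indices taken mod 3.
Cross-terms: 156, -421, 403  ⇒  Σ = 138
Area = |Σ|/2 = 69.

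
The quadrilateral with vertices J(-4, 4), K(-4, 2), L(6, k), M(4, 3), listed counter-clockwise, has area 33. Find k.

-3

Write out the shoelace sum; only the two edges meeting at L involve k:
2·Area = [((-4)·k − 6·2) + (6·3 − 4·k)] + 36
       = -8·k + 42 = 66
⇒ k = -3.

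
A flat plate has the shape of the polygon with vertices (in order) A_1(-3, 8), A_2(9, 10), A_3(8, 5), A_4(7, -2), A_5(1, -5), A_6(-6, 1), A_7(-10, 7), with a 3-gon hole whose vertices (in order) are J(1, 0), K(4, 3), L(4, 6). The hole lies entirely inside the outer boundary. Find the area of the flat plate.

166

Outer boundary:
A_1→A_2: (-3)(10) − (9)(8) = -102
A_2→A_3: (9)(5) − (8)(10) = -35
A_3→A_4: (8)(-2) − (7)(5) = -51
A_4→A_5: (7)(-5) − (1)(-2) = -33
A_5→A_6: (1)(1) − (-6)(-5) = -29
A_6→A_7: (-6)(7) − (-10)(1) = -32
A_7→A_1: (-10)(8) − (-3)(7) = -59
Σ = -341
Area = |Σ|/2 = 170.5.
Hole:
Σ = (3) + (12) + (-6) = 9
Area = |Σ|/2 = 4.5.
Net area = 170.5 − 4.5 = 166.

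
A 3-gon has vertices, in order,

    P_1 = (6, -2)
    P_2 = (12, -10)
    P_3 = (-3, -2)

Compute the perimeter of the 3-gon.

36

|P_1P_2| = √((6)² + (-8)²) = √100 = 10
|P_2P_3| = √((-15)² + (8)²) = √289 = 17
|P_3P_1| = √((9)² + (0)²) = √81 = 9
Perimeter = 10 + 17 + 9 = 36.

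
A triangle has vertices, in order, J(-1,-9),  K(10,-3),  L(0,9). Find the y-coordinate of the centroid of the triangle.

-1

Apply the shoelace formula. First the cross-terms c_i = x_i·y_{i+1} − x_{i+1}·y_i:
  93, 90, 9  ⇒  2A = 192, A = 96.
Then Σ (y_i + y_{i+1})·c_i = -576, so ȳ = -576 / (6·96) = -1.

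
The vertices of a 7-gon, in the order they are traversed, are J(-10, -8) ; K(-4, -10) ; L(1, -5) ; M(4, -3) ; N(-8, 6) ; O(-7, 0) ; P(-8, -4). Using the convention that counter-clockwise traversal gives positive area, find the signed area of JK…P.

104.5

Σ = (68) + (30) + (17) + (0) + (42) + (28) + (24) = 209
Signed area = Σ/2 = 104.5 (positive ⇒ counter-clockwise traversal).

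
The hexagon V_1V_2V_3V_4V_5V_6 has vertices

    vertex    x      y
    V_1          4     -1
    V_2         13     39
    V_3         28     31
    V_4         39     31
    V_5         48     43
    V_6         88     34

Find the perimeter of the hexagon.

|V_1V_2| = √((9)² + (40)²) = √1681 = 41
|V_2V_3| = √((15)² + (-8)²) = √289 = 17
|V_3V_4| = √((11)² + (0)²) = √121 = 11
|V_4V_5| = √((9)² + (12)²) = √225 = 15
|V_5V_6| = √((40)² + (-9)²) = √1681 = 41
|V_6V_1| = √((-84)² + (-35)²) = √8281 = 91
Perimeter = 41 + 17 + 11 + 15 + 41 + 91 = 216.

216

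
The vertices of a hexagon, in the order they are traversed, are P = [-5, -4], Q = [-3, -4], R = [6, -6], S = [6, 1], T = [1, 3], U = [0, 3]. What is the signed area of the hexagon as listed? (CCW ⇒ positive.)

63.5

Apply the shoelace formula: 2A = Σ (x_i·y_{i+1} − x_{i+1}·y_i), indices taken mod 6.
Σ = (8) + (42) + (42) + (17) + (3) + (15) = 127
Signed area = Σ/2 = 63.5 (positive ⇒ counter-clockwise traversal).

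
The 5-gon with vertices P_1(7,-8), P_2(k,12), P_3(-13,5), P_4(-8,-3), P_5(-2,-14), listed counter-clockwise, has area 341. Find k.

11

Write out the shoelace sum; only the two edges meeting at P_2 involve k:
2·Area = [(7·12 − k·(-8)) + (k·5 − (-13)·12)] + 299
       = 13·k + 539 = 682
⇒ k = 11.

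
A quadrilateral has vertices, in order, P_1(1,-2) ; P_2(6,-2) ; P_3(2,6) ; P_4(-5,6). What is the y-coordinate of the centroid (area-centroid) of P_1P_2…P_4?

Apply the shoelace (surveyor's) formula. First the cross-terms c_i = x_i·y_{i+1} − x_{i+1}·y_i:
  10, 40, 42, 4  ⇒  2A = 96, A = 48.
Then Σ (y_i + y_{i+1})·c_i = 640, so ȳ = 640 / (6·48) = 20/9.

20/9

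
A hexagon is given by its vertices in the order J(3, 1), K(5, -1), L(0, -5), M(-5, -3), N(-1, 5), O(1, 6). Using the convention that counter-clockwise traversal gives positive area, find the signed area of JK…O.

Σ = (-8) + (-25) + (-25) + (-28) + (-11) + (-17) = -114
Signed area = Σ/2 = -57 (negative ⇒ clockwise traversal).

-57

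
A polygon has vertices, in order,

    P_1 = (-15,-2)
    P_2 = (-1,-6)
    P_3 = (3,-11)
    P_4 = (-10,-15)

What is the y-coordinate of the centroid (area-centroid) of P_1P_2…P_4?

Apply the surveyor's formula. First the cross-terms c_i = x_i·y_{i+1} − x_{i+1}·y_i:
  88, 29, -155, -205  ⇒  2A = -243, A = -121.5.
Then Σ (y_i + y_{i+1})·c_i = 6318, so ȳ = 6318 / (6·(-121.5)) = -26/3.

-26/3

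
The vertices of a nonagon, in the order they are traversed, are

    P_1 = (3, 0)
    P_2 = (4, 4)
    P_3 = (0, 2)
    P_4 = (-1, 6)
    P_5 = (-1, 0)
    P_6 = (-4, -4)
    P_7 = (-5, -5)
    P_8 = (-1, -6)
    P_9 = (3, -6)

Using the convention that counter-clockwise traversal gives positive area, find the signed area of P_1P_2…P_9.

49.5

Cross-terms: 12, 8, 2, 6, 4, 0, 25, 24, 18  ⇒  Σ = 99
Signed area = Σ/2 = 49.5 (positive ⇒ counter-clockwise traversal).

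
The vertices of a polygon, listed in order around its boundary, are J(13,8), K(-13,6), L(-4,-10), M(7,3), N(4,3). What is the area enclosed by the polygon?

198

Apply the shoelace formula: 2A = Σ (x_i·y_{i+1} − x_{i+1}·y_i), indices taken mod 5.
J→K: (13)(6) − (-13)(8) = 182
K→L: (-13)(-10) − (-4)(6) = 154
L→M: (-4)(3) − (7)(-10) = 58
M→N: (7)(3) − (4)(3) = 9
N→J: (4)(8) − (13)(3) = -7
Σ = 396
Area = |Σ|/2 = 198.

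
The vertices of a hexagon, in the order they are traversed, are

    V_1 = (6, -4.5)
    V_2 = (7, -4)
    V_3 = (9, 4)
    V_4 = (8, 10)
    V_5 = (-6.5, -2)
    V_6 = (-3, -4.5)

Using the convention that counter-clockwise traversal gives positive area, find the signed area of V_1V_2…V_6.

Apply the shoelace formula: 2A = Σ (x_i·y_{i+1} − x_{i+1}·y_i), indices taken mod 6.
V_1→V_2: (6)(-4) − (7)(-4.5) = 7.5
V_2→V_3: (7)(4) − (9)(-4) = 64
V_3→V_4: (9)(10) − (8)(4) = 58
V_4→V_5: (8)(-2) − (-6.5)(10) = 49
V_5→V_6: (-6.5)(-4.5) − (-3)(-2) = 23.25
V_6→V_1: (-3)(-4.5) − (6)(-4.5) = 40.5
Σ = 242.25
Signed area = Σ/2 = 121.125 (positive ⇒ counter-clockwise traversal).

121.125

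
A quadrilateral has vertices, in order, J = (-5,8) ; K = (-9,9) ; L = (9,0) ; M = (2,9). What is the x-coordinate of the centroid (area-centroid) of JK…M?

1.25

Apply the shoelace (surveyor's) formula. First the cross-terms c_i = x_i·y_{i+1} − x_{i+1}·y_i:
  27, -81, 81, 61  ⇒  2A = 88, A = 44.
Then Σ (x_i + x_{i+1})·c_i = 330, so x̄ = 330 / (6·44) = 1.25.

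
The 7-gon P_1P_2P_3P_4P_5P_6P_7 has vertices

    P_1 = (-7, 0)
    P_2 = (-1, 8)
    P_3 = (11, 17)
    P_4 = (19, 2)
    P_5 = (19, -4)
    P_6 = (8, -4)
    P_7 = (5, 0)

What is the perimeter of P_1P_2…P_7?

|P_1P_2| = √((6)² + (8)²) = √100 = 10
|P_2P_3| = √((12)² + (9)²) = √225 = 15
|P_3P_4| = √((8)² + (-15)²) = √289 = 17
|P_4P_5| = √((0)² + (-6)²) = √36 = 6
|P_5P_6| = √((-11)² + (0)²) = √121 = 11
|P_6P_7| = √((-3)² + (4)²) = √25 = 5
|P_7P_1| = √((-12)² + (0)²) = √144 = 12
Perimeter = 10 + 15 + 17 + 6 + 11 + 5 + 12 = 76.

76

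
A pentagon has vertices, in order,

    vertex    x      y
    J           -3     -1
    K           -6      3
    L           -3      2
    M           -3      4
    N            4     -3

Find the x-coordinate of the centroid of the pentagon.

Apply the surveyor's formula. First the cross-terms c_i = x_i·y_{i+1} − x_{i+1}·y_i:
  -15, -3, -6, -7, -13  ⇒  2A = -44, A = -22.
Then Σ (x_i + x_{i+1})·c_i = 178, so x̄ = 178 / (6·(-22)) = -89/66.

-89/66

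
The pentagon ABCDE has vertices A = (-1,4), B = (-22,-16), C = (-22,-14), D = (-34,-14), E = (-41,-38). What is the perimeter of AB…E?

|AB| = √((-21)² + (-20)²) = √841 = 29
|BC| = √((0)² + (2)²) = √4 = 2
|CD| = √((-12)² + (0)²) = √144 = 12
|DE| = √((-7)² + (-24)²) = √625 = 25
|EA| = √((40)² + (42)²) = √3364 = 58
Perimeter = 29 + 2 + 12 + 25 + 58 = 126.

126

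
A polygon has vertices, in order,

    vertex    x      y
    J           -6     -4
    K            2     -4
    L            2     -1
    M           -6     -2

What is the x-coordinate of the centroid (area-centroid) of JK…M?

-26/15

Apply the shoelace (surveyor's) formula. First the cross-terms c_i = x_i·y_{i+1} − x_{i+1}·y_i:
  32, 6, -10, 12  ⇒  2A = 40, A = 20.
Then Σ (x_i + x_{i+1})·c_i = -208, so x̄ = -208 / (6·20) = -26/15.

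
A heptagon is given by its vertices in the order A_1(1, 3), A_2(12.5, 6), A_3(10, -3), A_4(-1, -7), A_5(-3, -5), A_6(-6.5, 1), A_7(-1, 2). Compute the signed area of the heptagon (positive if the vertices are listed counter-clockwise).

-135.25

Σ = (-31.5) + (-97.5) + (-73) + (-16) + (-35.5) + (-12) + (-5) = -270.5
Signed area = Σ/2 = -135.25 (negative ⇒ clockwise traversal).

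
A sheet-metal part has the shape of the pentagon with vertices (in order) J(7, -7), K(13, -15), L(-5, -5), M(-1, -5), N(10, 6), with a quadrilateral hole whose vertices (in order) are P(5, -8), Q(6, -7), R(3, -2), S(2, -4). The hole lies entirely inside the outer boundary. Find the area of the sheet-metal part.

92

Outer boundary:
Cross-terms: -14, -140, 20, 44, -112  ⇒  Σ = -202
Area = |Σ|/2 = 101.
Hole:
Σ = (13) + (9) + (-8) + (4) = 18
Area = |Σ|/2 = 9.
Net area = 101 − 9 = 92.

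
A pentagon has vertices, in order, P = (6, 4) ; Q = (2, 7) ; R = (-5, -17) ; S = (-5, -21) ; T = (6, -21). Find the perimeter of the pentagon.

|PQ| = √((-4)² + (3)²) = √25 = 5
|QR| = √((-7)² + (-24)²) = √625 = 25
|RS| = √((0)² + (-4)²) = √16 = 4
|ST| = √((11)² + (0)²) = √121 = 11
|TP| = √((0)² + (25)²) = √625 = 25
Perimeter = 5 + 25 + 4 + 11 + 25 = 70.

70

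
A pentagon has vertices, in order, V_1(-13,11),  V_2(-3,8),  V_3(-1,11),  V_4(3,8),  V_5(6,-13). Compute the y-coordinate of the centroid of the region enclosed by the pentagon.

2

Apply the shoelace (surveyor's) formula. First the cross-terms c_i = x_i·y_{i+1} − x_{i+1}·y_i:
  -71, -25, -41, -87, -103  ⇒  2A = -327, A = -163.5.
Then Σ (y_i + y_{i+1})·c_i = -1962, so ȳ = -1962 / (6·(-163.5)) = 2.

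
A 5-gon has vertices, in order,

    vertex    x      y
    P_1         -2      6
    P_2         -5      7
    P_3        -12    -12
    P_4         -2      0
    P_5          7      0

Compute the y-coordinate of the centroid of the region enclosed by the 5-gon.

Apply the surveyor's formula. First the cross-terms c_i = x_i·y_{i+1} − x_{i+1}·y_i:
  16, 144, -24, 0, 42  ⇒  2A = 178, A = 89.
Then Σ (y_i + y_{i+1})·c_i = 28, so ȳ = 28 / (6·89) = 14/267.

14/267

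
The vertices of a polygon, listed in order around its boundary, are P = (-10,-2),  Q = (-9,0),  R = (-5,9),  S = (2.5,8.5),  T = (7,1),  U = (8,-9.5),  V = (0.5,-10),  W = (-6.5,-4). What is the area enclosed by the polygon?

232.375

Σ = (-18) + (-81) + (-65) + (-57) + (-74.5) + (-75.25) + (-67) + (-27) = -464.75
Area = |Σ|/2 = 232.375.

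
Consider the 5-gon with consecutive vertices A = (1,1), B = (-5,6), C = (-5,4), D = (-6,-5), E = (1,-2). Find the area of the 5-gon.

45

Apply the shoelace (surveyor's) formula: 2A = Σ (x_i·y_{i+1} − x_{i+1}·y_i), indices taken mod 5.
Σ = (11) + (10) + (49) + (17) + (3) = 90
Area = |Σ|/2 = 45.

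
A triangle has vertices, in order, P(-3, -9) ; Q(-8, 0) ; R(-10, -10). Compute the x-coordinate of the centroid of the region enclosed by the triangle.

-7

Apply the shoelace formula. First the cross-terms c_i = x_i·y_{i+1} − x_{i+1}·y_i:
  -72, 80, 60  ⇒  2A = 68, A = 34.
Then Σ (x_i + x_{i+1})·c_i = -1428, so x̄ = -1428 / (6·34) = -7.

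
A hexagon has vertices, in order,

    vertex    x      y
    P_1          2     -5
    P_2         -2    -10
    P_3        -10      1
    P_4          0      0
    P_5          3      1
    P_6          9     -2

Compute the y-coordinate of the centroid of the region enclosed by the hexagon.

-835/282

Apply the shoelace formula. First the cross-terms c_i = x_i·y_{i+1} − x_{i+1}·y_i:
  -30, -102, 0, 0, -15, -41  ⇒  2A = -188, A = -94.
Then Σ (y_i + y_{i+1})·c_i = 1670, so ȳ = 1670 / (6·(-94)) = -835/282.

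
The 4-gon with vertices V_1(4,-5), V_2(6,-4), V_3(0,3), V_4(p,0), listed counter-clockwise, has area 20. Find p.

-1

Write out the shoelace sum; only the two edges meeting at V_4 involve p:
2·Area = [(0·0 − p·3) + (p·(-5) − 4·0)] + 32
       = -8·p + 32 = 40
⇒ p = -1.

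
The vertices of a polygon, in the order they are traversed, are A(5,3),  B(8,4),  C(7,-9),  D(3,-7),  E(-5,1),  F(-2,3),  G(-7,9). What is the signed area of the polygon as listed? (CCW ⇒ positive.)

Σ = (-4) + (-100) + (-22) + (-32) + (-13) + (3) + (-66) = -234
Signed area = Σ/2 = -117 (negative ⇒ clockwise traversal).

-117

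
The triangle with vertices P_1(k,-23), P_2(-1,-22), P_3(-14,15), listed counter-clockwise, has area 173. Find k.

The doubled signed area Σ (x_i y_{i+1} − x_{i+1} y_i) is linear in k.
With k=0 it equals -24; the coefficient of k is -37 (from the two edges through P_1).
So -37·k + -24 = 2·173 = 346 ⇒ k = -10.

-10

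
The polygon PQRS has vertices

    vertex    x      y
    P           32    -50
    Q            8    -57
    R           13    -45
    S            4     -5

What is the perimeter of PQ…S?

|PQ| = √((-24)² + (-7)²) = √625 = 25
|QR| = √((5)² + (12)²) = √169 = 13
|RS| = √((-9)² + (40)²) = √1681 = 41
|SP| = √((28)² + (-45)²) = √2809 = 53
Perimeter = 25 + 13 + 41 + 53 = 132.

132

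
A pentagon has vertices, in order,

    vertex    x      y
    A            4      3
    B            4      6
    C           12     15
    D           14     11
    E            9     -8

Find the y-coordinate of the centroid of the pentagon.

Apply the shoelace formula. First the cross-terms c_i = x_i·y_{i+1} − x_{i+1}·y_i:
  12, -12, -78, -211, 59  ⇒  2A = -230, A = -115.
Then Σ (y_i + y_{i+1})·c_i = -3100, so ȳ = -3100 / (6·(-115)) = 310/69.

310/69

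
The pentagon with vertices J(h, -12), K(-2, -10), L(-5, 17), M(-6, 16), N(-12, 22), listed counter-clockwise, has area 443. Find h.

Write out the shoelace sum; only the two edges meeting at J involve h:
2·Area = [((-12)·(-12) − h·22) + (h·(-10) − (-2)·(-12))] + -2
       = -32·h + 118 = 886
⇒ h = -24.

-24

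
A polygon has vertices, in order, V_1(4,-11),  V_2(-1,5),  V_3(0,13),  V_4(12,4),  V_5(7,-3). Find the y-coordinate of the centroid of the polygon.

Apply Gauss's area formula. First the cross-terms c_i = x_i·y_{i+1} − x_{i+1}·y_i:
  9, -13, -156, -64, -65  ⇒  2A = -289, A = -144.5.
Then Σ (y_i + y_{i+1})·c_i = -2094, so ȳ = -2094 / (6·(-144.5)) = 698/289.

698/289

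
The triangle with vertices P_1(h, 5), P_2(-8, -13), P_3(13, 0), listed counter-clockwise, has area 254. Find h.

-18

The doubled signed area Σ (x_i y_{i+1} − x_{i+1} y_i) is linear in h.
With h=0 it equals 274; the coefficient of h is -13 (from the two edges through P_1).
So -13·h + 274 = 2·254 = 508 ⇒ h = -18.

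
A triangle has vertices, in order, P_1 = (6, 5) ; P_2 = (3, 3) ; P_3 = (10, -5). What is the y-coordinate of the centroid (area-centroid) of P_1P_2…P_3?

1

Apply the surveyor's formula. First the cross-terms c_i = x_i·y_{i+1} − x_{i+1}·y_i:
  3, -45, 80  ⇒  2A = 38, A = 19.
Then Σ (y_i + y_{i+1})·c_i = 114, so ȳ = 114 / (6·19) = 1.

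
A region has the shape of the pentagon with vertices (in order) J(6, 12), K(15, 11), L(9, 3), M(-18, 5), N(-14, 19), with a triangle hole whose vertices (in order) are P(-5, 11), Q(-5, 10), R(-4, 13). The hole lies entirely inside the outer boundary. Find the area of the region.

311

Outer boundary:
Apply Gauss's area formula: 2A = Σ (x_i·y_{i+1} − x_{i+1}·y_i), indices taken mod 5.
Cross-terms: -114, -54, 99, -272, -282  ⇒  Σ = -623
Area = |Σ|/2 = 311.5.
Hole:
Σ = (5) + (-25) + (21) = 1
Area = |Σ|/2 = 0.5.
Net area = 311.5 − 0.5 = 311.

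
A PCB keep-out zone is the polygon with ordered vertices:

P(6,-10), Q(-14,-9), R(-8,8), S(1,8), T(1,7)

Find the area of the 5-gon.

251.5

P→Q: (6)(-9) − (-14)(-10) = -194
Q→R: (-14)(8) − (-8)(-9) = -184
R→S: (-8)(8) − (1)(8) = -72
S→T: (1)(7) − (1)(8) = -1
T→P: (1)(-10) − (6)(7) = -52
Σ = -503
Area = |Σ|/2 = 251.5.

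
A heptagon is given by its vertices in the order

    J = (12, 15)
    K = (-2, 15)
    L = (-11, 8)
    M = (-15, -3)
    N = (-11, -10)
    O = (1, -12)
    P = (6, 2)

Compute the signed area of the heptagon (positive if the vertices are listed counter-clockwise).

455.5

Σ = (210) + (149) + (153) + (117) + (142) + (74) + (66) = 911
Signed area = Σ/2 = 455.5 (positive ⇒ counter-clockwise traversal).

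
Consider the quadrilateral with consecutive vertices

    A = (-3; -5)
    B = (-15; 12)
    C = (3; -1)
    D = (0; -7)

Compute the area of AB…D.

Cross-terms: -111, -21, -21, -21  ⇒  Σ = -174
Area = |Σ|/2 = 87.

87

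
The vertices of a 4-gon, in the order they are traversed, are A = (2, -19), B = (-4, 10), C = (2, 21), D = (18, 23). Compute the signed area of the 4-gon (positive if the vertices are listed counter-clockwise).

-440

Cross-terms: -56, -104, -332, -388  ⇒  Σ = -880
Signed area = Σ/2 = -440 (negative ⇒ clockwise traversal).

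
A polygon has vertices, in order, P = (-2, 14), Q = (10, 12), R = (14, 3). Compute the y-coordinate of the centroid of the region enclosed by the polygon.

29/3

Apply Gauss's area formula. First the cross-terms c_i = x_i·y_{i+1} − x_{i+1}·y_i:
  -164, -138, 202  ⇒  2A = -100, A = -50.
Then Σ (y_i + y_{i+1})·c_i = -2900, so ȳ = -2900 / (6·(-50)) = 29/3.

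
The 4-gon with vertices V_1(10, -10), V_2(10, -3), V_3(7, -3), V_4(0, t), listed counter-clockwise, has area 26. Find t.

The doubled signed area Σ (x_i y_{i+1} − x_{i+1} y_i) is linear in t.
With t=0 it equals 61; the coefficient of t is -3 (from the two edges through V_4).
So -3·t + 61 = 2·26 = 52 ⇒ t = 3.

3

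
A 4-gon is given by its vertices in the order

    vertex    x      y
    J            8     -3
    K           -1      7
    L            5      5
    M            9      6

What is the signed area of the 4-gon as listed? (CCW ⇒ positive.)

Apply the shoelace formula: 2A = Σ (x_i·y_{i+1} − x_{i+1}·y_i), indices taken mod 4.
Σ = (53) + (-40) + (-15) + (-75) = -77
Signed area = Σ/2 = -38.5 (negative ⇒ clockwise traversal).

-38.5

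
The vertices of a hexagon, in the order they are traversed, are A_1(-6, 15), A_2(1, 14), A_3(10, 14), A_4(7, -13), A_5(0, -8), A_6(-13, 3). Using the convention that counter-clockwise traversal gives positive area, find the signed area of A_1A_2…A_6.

Apply the surveyor's formula: 2A = Σ (x_i·y_{i+1} − x_{i+1}·y_i), indices taken mod 6.
Cross-terms: -99, -126, -228, -56, -104, -177  ⇒  Σ = -790
Signed area = Σ/2 = -395 (negative ⇒ clockwise traversal).

-395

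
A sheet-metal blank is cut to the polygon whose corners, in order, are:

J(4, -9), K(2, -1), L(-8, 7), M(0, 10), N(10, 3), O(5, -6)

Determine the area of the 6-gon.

J→K: (4)(-1) − (2)(-9) = 14
K→L: (2)(7) − (-8)(-1) = 6
L→M: (-8)(10) − (0)(7) = -80
M→N: (0)(3) − (10)(10) = -100
N→O: (10)(-6) − (5)(3) = -75
O→J: (5)(-9) − (4)(-6) = -21
Σ = -256
Area = |Σ|/2 = 128.

128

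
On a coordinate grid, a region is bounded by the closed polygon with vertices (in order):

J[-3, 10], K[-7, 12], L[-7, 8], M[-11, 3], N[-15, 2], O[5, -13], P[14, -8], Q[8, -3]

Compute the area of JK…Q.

286

Apply the shoelace formula: 2A = Σ (x_i·y_{i+1} − x_{i+1}·y_i), indices taken mod 8.
Σ = (34) + (28) + (67) + (23) + (185) + (142) + (22) + (71) = 572
Area = |Σ|/2 = 286.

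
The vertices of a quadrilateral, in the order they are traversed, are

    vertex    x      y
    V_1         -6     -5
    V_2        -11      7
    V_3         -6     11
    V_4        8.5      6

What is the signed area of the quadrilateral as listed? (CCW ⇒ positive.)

-156

Apply the shoelace (surveyor's) formula: 2A = Σ (x_i·y_{i+1} − x_{i+1}·y_i), indices taken mod 4.
Σ = (-97) + (-79) + (-129.5) + (-6.5) = -312
Signed area = Σ/2 = -156 (negative ⇒ clockwise traversal).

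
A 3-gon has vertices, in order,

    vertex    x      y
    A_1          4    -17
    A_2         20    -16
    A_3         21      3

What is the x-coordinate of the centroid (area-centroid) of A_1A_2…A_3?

Apply the shoelace (surveyor's) formula. First the cross-terms c_i = x_i·y_{i+1} − x_{i+1}·y_i:
  276, 396, -369  ⇒  2A = 303, A = 151.5.
Then Σ (x_i + x_{i+1})·c_i = 13635, so x̄ = 13635 / (6·151.5) = 15.

15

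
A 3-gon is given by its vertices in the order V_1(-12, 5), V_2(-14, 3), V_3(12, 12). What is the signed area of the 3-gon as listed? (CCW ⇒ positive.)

17

Apply Gauss's area formula: 2A = Σ (x_i·y_{i+1} − x_{i+1}·y_i), indices taken mod 3.
V_1→V_2: (-12)(3) − (-14)(5) = 34
V_2→V_3: (-14)(12) − (12)(3) = -204
V_3→V_1: (12)(5) − (-12)(12) = 204
Σ = 34
Signed area = Σ/2 = 17 (positive ⇒ counter-clockwise traversal).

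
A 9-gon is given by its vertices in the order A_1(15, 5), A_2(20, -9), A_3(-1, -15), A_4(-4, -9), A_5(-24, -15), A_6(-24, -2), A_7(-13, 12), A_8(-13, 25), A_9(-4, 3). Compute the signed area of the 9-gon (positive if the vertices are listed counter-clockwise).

Σ = (-235) + (-309) + (-51) + (-156) + (-312) + (-314) + (-169) + (61) + (-65) = -1550
Signed area = Σ/2 = -775 (negative ⇒ clockwise traversal).

-775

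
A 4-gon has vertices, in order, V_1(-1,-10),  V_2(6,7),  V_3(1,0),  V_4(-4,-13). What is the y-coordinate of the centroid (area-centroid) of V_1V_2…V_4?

-11/3

Apply the shoelace (surveyor's) formula. First the cross-terms c_i = x_i·y_{i+1} − x_{i+1}·y_i:
  53, -7, -13, 27  ⇒  2A = 60, A = 30.
Then Σ (y_i + y_{i+1})·c_i = -660, so ȳ = -660 / (6·30) = -11/3.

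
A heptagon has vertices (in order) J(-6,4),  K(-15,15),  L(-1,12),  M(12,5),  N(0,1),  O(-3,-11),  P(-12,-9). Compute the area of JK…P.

268

Apply the surveyor's formula: 2A = Σ (x_i·y_{i+1} − x_{i+1}·y_i), indices taken mod 7.
J→K: (-6)(15) − (-15)(4) = -30
K→L: (-15)(12) − (-1)(15) = -165
L→M: (-1)(5) − (12)(12) = -149
M→N: (12)(1) − (0)(5) = 12
N→O: (0)(-11) − (-3)(1) = 3
O→P: (-3)(-9) − (-12)(-11) = -105
P→J: (-12)(4) − (-6)(-9) = -102
Σ = -536
Area = |Σ|/2 = 268.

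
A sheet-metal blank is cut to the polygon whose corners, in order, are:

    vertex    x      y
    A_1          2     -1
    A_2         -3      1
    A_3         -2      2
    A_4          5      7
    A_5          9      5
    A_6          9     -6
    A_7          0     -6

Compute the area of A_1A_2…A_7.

104

Σ = (-1) + (-4) + (-24) + (-38) + (-99) + (-54) + (12) = -208
Area = |Σ|/2 = 104.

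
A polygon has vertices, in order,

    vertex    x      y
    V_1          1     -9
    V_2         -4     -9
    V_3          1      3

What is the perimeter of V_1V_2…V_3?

|V_1V_2| = √((-5)² + (0)²) = √25 = 5
|V_2V_3| = √((5)² + (12)²) = √169 = 13
|V_3V_1| = √((0)² + (-12)²) = √144 = 12
Perimeter = 5 + 13 + 12 = 30.

30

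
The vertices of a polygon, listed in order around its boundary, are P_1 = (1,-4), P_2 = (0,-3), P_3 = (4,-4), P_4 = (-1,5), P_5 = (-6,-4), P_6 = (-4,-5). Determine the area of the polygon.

Apply the surveyor's formula: 2A = Σ (x_i·y_{i+1} − x_{i+1}·y_i), indices taken mod 6.
Cross-terms: -3, 12, 16, 34, 14, 21  ⇒  Σ = 94
Area = |Σ|/2 = 47.

47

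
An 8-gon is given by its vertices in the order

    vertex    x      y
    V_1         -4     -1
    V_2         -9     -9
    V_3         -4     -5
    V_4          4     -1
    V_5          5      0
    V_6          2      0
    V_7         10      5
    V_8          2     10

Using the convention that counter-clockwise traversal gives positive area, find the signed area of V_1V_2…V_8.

Cross-terms: 27, 9, 24, 5, 0, 10, 90, 38  ⇒  Σ = 203
Signed area = Σ/2 = 101.5 (positive ⇒ counter-clockwise traversal).

101.5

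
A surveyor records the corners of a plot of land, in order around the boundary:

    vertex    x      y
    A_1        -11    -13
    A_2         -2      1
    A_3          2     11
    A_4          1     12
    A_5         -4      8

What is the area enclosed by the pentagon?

74

Cross-terms: -37, -24, 13, 56, 140  ⇒  Σ = 148
Area = |Σ|/2 = 74.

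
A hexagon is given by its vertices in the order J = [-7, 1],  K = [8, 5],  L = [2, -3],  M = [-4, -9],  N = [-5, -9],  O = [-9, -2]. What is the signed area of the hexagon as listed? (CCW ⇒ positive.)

Σ = (-43) + (-34) + (-30) + (-9) + (-71) + (-23) = -210
Signed area = Σ/2 = -105 (negative ⇒ clockwise traversal).

-105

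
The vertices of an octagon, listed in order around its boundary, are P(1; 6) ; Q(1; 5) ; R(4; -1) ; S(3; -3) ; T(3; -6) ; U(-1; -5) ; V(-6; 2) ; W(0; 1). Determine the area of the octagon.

Σ = (-1) + (-21) + (-9) + (-9) + (-21) + (-32) + (-6) + (-1) = -100
Area = |Σ|/2 = 50.

50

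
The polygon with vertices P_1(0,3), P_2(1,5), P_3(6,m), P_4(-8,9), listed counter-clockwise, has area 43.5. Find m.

Write out the shoelace sum; only the two edges meeting at P_3 involve m:
2·Area = [(1·m − 6·5) + (6·9 − (-8)·m)] + -27
       = 9·m + -3 = 87
⇒ m = 10.

10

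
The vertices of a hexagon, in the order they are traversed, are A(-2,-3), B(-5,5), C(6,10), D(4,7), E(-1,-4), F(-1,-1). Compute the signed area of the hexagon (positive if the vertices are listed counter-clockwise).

-57

Σ = (-25) + (-80) + (2) + (-9) + (-3) + (1) = -114
Signed area = Σ/2 = -57 (negative ⇒ clockwise traversal).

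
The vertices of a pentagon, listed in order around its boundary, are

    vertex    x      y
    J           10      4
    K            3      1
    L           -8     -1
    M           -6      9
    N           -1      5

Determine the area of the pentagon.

Apply the shoelace formula: 2A = Σ (x_i·y_{i+1} − x_{i+1}·y_i), indices taken mod 5.
Σ = (-2) + (5) + (-78) + (-21) + (-54) = -150
Area = |Σ|/2 = 75.

75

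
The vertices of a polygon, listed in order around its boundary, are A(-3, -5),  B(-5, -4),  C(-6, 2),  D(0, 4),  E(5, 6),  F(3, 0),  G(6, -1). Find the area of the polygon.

72.5

Apply Gauss's area formula: 2A = Σ (x_i·y_{i+1} − x_{i+1}·y_i), indices taken mod 7.
Σ = (-13) + (-34) + (-24) + (-20) + (-18) + (-3) + (-33) = -145
Area = |Σ|/2 = 72.5.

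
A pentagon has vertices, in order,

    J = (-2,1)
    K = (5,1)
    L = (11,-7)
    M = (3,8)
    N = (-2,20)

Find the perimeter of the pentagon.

|JK| = √((7)² + (0)²) = √49 = 7
|KL| = √((6)² + (-8)²) = √100 = 10
|LM| = √((-8)² + (15)²) = √289 = 17
|MN| = √((-5)² + (12)²) = √169 = 13
|NJ| = √((0)² + (-19)²) = √361 = 19
Perimeter = 7 + 10 + 17 + 13 + 19 = 66.

66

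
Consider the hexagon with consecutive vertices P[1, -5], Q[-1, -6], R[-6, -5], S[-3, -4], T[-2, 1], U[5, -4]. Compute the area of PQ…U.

Apply the shoelace formula: 2A = Σ (x_i·y_{i+1} − x_{i+1}·y_i), indices taken mod 6.
Cross-terms: -11, -31, 9, -11, 3, -21  ⇒  Σ = -62
Area = |Σ|/2 = 31.

31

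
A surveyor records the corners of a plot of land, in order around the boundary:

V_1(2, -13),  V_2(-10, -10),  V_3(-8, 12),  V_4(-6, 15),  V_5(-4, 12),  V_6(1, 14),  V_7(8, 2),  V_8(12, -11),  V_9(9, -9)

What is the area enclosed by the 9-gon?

Σ = (-150) + (-200) + (-48) + (-12) + (-68) + (-110) + (-112) + (-9) + (-99) = -808
Area = |Σ|/2 = 404.

404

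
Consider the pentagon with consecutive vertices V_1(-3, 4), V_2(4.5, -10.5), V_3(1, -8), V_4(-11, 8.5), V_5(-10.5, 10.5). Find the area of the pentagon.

Apply Gauss's area formula: 2A = Σ (x_i·y_{i+1} − x_{i+1}·y_i), indices taken mod 5.
V_1→V_2: (-3)(-10.5) − (4.5)(4) = 13.5
V_2→V_3: (4.5)(-8) − (1)(-10.5) = -25.5
V_3→V_4: (1)(8.5) − (-11)(-8) = -79.5
V_4→V_5: (-11)(10.5) − (-10.5)(8.5) = -26.25
V_5→V_1: (-10.5)(4) − (-3)(10.5) = -10.5
Σ = -128.25
Area = |Σ|/2 = 64.125.

64.125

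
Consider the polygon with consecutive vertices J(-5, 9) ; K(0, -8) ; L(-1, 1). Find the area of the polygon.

Σ = (40) + (-8) + (-4) = 28
Area = |Σ|/2 = 14.

14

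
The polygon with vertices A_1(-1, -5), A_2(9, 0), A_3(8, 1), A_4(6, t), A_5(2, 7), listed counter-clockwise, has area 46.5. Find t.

Write out the shoelace sum; only the two edges meeting at A_4 involve t:
2·Area = [(8·t − 6·1) + (6·7 − 2·t)] + 51
       = 6·t + 87 = 93
⇒ t = 1.

1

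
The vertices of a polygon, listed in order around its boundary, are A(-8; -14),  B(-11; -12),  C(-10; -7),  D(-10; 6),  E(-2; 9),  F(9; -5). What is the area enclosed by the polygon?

273

Apply the surveyor's formula: 2A = Σ (x_i·y_{i+1} − x_{i+1}·y_i), indices taken mod 6.
A→B: (-8)(-12) − (-11)(-14) = -58
B→C: (-11)(-7) − (-10)(-12) = -43
C→D: (-10)(6) − (-10)(-7) = -130
D→E: (-10)(9) − (-2)(6) = -78
E→F: (-2)(-5) − (9)(9) = -71
F→A: (9)(-14) − (-8)(-5) = -166
Σ = -546
Area = |Σ|/2 = 273.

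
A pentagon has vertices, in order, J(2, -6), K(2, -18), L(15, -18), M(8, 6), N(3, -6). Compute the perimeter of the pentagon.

64

|JK| = √((0)² + (-12)²) = √144 = 12
|KL| = √((13)² + (0)²) = √169 = 13
|LM| = √((-7)² + (24)²) = √625 = 25
|MN| = √((-5)² + (-12)²) = √169 = 13
|NJ| = √((-1)² + (0)²) = √1 = 1
Perimeter = 12 + 13 + 25 + 13 + 1 = 64.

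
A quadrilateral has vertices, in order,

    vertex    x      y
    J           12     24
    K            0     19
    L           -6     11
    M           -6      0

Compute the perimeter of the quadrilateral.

64

|JK| = √((-12)² + (-5)²) = √169 = 13
|KL| = √((-6)² + (-8)²) = √100 = 10
|LM| = √((0)² + (-11)²) = √121 = 11
|MJ| = √((18)² + (24)²) = √900 = 30
Perimeter = 13 + 10 + 11 + 30 = 64.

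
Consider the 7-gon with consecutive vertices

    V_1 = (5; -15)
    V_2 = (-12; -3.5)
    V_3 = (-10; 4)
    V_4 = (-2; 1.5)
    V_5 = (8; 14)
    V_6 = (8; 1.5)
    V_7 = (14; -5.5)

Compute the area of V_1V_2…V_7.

Apply Gauss's area formula: 2A = Σ (x_i·y_{i+1} − x_{i+1}·y_i), indices taken mod 7.
Cross-terms: -197.5, -83, -7, -40, -100, -65, -182.5  ⇒  Σ = -675
Area = |Σ|/2 = 337.5.

337.5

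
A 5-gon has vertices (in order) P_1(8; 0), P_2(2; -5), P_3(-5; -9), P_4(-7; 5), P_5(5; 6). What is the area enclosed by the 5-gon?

143

Apply the shoelace formula: 2A = Σ (x_i·y_{i+1} − x_{i+1}·y_i), indices taken mod 5.
Σ = (-40) + (-43) + (-88) + (-67) + (-48) = -286
Area = |Σ|/2 = 143.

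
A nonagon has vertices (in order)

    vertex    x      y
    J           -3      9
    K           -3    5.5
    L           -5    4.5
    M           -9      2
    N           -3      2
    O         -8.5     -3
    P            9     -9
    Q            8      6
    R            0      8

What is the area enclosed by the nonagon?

Apply the shoelace formula: 2A = Σ (x_i·y_{i+1} − x_{i+1}·y_i), indices taken mod 9.
J→K: (-3)(5.5) − (-3)(9) = 10.5
K→L: (-3)(4.5) − (-5)(5.5) = 14
L→M: (-5)(2) − (-9)(4.5) = 30.5
M→N: (-9)(2) − (-3)(2) = -12
N→O: (-3)(-3) − (-8.5)(2) = 26
O→P: (-8.5)(-9) − (9)(-3) = 103.5
P→Q: (9)(6) − (8)(-9) = 126
Q→R: (8)(8) − (0)(6) = 64
R→J: (0)(9) − (-3)(8) = 24
Σ = 386.5
Area = |Σ|/2 = 193.25.

193.25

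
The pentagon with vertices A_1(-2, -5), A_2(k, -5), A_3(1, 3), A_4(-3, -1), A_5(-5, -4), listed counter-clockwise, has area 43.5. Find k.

Write out the shoelace sum; only the two edges meeting at A_2 involve k:
2·Area = [((-2)·(-5) − k·(-5)) + (k·3 − 1·(-5))] + 32
       = 8·k + 47 = 87
⇒ k = 5.

5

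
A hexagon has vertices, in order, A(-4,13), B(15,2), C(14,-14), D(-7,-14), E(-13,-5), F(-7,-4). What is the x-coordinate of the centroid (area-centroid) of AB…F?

206/81

Apply the surveyor's formula. First the cross-terms c_i = x_i·y_{i+1} − x_{i+1}·y_i:
  -203, -238, -294, -147, 17, -107  ⇒  2A = -972, A = -486.
Then Σ (x_i + x_{i+1})·c_i = -7416, so x̄ = -7416 / (6·(-486)) = 206/81.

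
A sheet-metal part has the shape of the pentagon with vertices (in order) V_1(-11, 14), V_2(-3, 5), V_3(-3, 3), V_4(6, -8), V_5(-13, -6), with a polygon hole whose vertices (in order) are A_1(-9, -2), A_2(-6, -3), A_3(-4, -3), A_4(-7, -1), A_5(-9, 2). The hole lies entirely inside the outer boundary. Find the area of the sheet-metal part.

186

Outer boundary:
Apply the surveyor's formula: 2A = Σ (x_i·y_{i+1} − x_{i+1}·y_i), indices taken mod 5.
Cross-terms: -13, 6, 6, -140, -248  ⇒  Σ = -389
Area = |Σ|/2 = 194.5.
Hole:
Apply Gauss's area formula: 2A = Σ (x_i·y_{i+1} − x_{i+1}·y_i), indices taken mod 5.
Σ = (15) + (6) + (-17) + (-23) + (36) = 17
Area = |Σ|/2 = 8.5.
Net area = 194.5 − 8.5 = 186.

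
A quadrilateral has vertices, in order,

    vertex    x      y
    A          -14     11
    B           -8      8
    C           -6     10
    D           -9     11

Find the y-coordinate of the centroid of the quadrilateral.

682/69

Apply the shoelace (surveyor's) formula. First the cross-terms c_i = x_i·y_{i+1} − x_{i+1}·y_i:
  -24, -32, 24, 55  ⇒  2A = 23, A = 11.5.
Then Σ (y_i + y_{i+1})·c_i = 682, so ȳ = 682 / (6·11.5) = 682/69.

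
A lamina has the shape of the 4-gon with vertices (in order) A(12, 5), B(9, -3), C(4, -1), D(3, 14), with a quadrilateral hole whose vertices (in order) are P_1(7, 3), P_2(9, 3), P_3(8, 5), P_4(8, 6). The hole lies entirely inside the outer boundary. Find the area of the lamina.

Outer boundary:
Apply the surveyor's formula: 2A = Σ (x_i·y_{i+1} − x_{i+1}·y_i), indices taken mod 4.
Σ = (-81) + (3) + (59) + (-153) = -172
Area = |Σ|/2 = 86.
Hole:
Σ = (-6) + (21) + (8) + (-18) = 5
Area = |Σ|/2 = 2.5.
Net area = 86 − 2.5 = 83.5.

83.5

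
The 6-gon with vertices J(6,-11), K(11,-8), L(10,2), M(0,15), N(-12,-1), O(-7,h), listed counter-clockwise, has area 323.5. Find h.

-4

Write out the shoelace sum; only the two edges meeting at O involve h:
2·Area = [((-12)·h − (-7)·(-1)) + ((-7)·(-11) − 6·h)] + 505
       = -18·h + 575 = 647
⇒ h = -4.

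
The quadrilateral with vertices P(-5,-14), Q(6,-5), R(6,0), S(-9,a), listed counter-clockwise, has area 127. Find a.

The doubled signed area Σ (x_i y_{i+1} − x_{i+1} y_i) is linear in a.
With a=0 it equals 265; the coefficient of a is 11 (from the two edges through S).
So 11·a + 265 = 2·127 = 254 ⇒ a = -1.

-1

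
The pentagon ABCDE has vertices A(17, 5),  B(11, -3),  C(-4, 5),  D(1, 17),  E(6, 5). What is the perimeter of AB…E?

64

|AB| = √((-6)² + (-8)²) = √100 = 10
|BC| = √((-15)² + (8)²) = √289 = 17
|CD| = √((5)² + (12)²) = √169 = 13
|DE| = √((5)² + (-12)²) = √169 = 13
|EA| = √((11)² + (0)²) = √121 = 11
Perimeter = 10 + 17 + 13 + 13 + 11 = 64.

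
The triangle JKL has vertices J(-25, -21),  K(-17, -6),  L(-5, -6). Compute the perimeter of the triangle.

|JK| = √((8)² + (15)²) = √289 = 17
|KL| = √((12)² + (0)²) = √144 = 12
|LJ| = √((-20)² + (-15)²) = √625 = 25
Perimeter = 17 + 12 + 25 = 54.

54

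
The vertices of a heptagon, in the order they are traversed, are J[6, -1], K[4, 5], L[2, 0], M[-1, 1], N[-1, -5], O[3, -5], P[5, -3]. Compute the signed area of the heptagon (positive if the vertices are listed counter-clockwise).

J→K: (6)(5) − (4)(-1) = 34
K→L: (4)(0) − (2)(5) = -10
L→M: (2)(1) − (-1)(0) = 2
M→N: (-1)(-5) − (-1)(1) = 6
N→O: (-1)(-5) − (3)(-5) = 20
O→P: (3)(-3) − (5)(-5) = 16
P→J: (5)(-1) − (6)(-3) = 13
Σ = 81
Signed area = Σ/2 = 40.5 (positive ⇒ counter-clockwise traversal).

40.5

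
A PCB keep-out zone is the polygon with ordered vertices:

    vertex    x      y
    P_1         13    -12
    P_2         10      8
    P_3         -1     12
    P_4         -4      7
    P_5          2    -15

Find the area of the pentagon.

Apply the shoelace formula: 2A = Σ (x_i·y_{i+1} − x_{i+1}·y_i), indices taken mod 5.
Σ = (224) + (128) + (41) + (46) + (171) = 610
Area = |Σ|/2 = 305.

305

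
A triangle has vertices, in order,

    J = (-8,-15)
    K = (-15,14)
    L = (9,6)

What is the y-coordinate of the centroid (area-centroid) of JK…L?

Apply Gauss's area formula. First the cross-terms c_i = x_i·y_{i+1} − x_{i+1}·y_i:
  -337, -216, -87  ⇒  2A = -640, A = -320.
Then Σ (y_i + y_{i+1})·c_i = -3200, so ȳ = -3200 / (6·(-320)) = 5/3.

5/3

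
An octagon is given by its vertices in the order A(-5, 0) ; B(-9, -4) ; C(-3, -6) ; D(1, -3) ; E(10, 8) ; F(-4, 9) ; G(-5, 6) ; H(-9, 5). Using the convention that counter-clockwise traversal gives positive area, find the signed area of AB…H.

A→B: (-5)(-4) − (-9)(0) = 20
B→C: (-9)(-6) − (-3)(-4) = 42
C→D: (-3)(-3) − (1)(-6) = 15
D→E: (1)(8) − (10)(-3) = 38
E→F: (10)(9) − (-4)(8) = 122
F→G: (-4)(6) − (-5)(9) = 21
G→H: (-5)(5) − (-9)(6) = 29
H→A: (-9)(0) − (-5)(5) = 25
Σ = 312
Signed area = Σ/2 = 156 (positive ⇒ counter-clockwise traversal).

156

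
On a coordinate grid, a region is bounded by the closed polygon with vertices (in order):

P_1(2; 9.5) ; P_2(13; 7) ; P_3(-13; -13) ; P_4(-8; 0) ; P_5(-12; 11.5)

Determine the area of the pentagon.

Apply Gauss's area formula: 2A = Σ (x_i·y_{i+1} − x_{i+1}·y_i), indices taken mod 5.
P_1→P_2: (2)(7) − (13)(9.5) = -109.5
P_2→P_3: (13)(-13) − (-13)(7) = -78
P_3→P_4: (-13)(0) − (-8)(-13) = -104
P_4→P_5: (-8)(11.5) − (-12)(0) = -92
P_5→P_1: (-12)(9.5) − (2)(11.5) = -137
Σ = -520.5
Area = |Σ|/2 = 260.25.

260.25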